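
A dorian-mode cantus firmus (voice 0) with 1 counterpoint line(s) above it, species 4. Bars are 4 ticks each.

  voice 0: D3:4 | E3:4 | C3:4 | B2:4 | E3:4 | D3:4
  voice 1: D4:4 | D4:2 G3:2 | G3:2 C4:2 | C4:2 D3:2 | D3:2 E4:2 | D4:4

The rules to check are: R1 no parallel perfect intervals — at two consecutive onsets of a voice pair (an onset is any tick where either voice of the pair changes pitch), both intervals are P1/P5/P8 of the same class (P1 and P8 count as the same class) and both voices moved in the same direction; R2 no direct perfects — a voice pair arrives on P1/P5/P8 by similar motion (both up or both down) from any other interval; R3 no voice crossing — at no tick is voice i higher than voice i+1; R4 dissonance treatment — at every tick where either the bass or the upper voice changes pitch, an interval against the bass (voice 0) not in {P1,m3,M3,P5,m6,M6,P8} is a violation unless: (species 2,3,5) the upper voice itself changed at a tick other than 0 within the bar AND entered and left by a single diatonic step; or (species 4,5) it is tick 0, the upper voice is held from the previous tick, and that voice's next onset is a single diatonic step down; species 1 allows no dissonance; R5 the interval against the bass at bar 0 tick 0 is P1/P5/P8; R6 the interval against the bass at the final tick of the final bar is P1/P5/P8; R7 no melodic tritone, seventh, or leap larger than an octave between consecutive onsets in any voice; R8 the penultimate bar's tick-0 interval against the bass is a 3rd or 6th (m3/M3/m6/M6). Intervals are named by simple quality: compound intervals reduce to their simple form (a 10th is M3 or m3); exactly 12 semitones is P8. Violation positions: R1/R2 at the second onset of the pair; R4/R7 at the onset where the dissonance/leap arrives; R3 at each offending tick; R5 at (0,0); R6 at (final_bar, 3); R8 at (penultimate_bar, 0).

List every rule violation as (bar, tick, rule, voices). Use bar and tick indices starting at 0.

(1, 0, R4, (0, 1))
(3, 0, R4, (0, 1))
(3, 2, R7, (1,))
(4, 0, R3, (0, 1))
(4, 0, R4, (0, 1))
(4, 0, R8, (0, 1))
(4, 1, R3, (0, 1))
(4, 2, R7, (1,))
(5, 0, R1, (0, 1))

bar 0: v0=D3 v1=D4 downbeat P8
bar 1: v0=E3 v1=D4 downbeat m7
bar 2: v0=C3 v1=G3 downbeat P5
bar 3: v0=B2 v1=C4 downbeat m2
bar 4: v0=E3 v1=D3 downbeat M2
bar 5: v0=D3 v1=D4 downbeat P8
  -> R4 @ bar 1 tick 0 v(0, 1): E3/D4 m7 untreated
  -> R4 @ bar 3 tick 0 v(0, 1): B2/C4 m2 untreated
  -> R7 @ bar 3 tick 2 v(1,): C4->D3 leap 10st
  -> R3 @ bar 4 tick 0 v(0, 1): E3 above D3
  -> R4 @ bar 4 tick 0 v(0, 1): E3/D3 M2 untreated
  -> R8 @ bar 4 tick 0 v(0, 1): penult M2 not 3rd/6th
  -> R3 @ bar 4 tick 1 v(0, 1): E3 above D3
  -> R7 @ bar 4 tick 2 v(1,): D3->E4 leap 14st
  -> R1 @ bar 5 tick 0 v(0, 1): E3/E4 P8 -> D3/D4 P8 similar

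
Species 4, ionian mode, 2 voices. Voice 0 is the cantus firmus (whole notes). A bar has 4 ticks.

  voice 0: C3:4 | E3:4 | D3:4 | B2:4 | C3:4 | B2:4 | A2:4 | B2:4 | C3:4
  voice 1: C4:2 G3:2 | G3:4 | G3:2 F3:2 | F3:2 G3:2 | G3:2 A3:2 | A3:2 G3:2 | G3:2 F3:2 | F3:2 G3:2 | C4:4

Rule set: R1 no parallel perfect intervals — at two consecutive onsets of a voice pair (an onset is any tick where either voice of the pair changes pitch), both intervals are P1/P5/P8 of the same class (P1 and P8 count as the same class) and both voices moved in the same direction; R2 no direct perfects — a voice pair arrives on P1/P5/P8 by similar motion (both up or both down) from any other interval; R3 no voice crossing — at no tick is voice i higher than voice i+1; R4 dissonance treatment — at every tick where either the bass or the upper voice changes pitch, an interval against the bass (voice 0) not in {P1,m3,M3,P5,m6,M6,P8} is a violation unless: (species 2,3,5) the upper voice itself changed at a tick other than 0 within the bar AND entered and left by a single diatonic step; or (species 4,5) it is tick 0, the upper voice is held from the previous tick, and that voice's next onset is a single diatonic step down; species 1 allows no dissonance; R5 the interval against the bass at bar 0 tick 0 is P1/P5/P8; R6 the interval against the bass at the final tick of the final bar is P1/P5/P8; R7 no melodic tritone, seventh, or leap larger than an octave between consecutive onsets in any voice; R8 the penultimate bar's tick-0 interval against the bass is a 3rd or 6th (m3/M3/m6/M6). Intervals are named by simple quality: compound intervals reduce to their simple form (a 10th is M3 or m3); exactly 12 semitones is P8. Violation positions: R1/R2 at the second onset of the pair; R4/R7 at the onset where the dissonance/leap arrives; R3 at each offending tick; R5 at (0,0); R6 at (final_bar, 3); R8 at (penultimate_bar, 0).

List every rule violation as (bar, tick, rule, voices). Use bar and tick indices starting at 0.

(3, 0, R4, (0, 1))
(7, 0, R4, (0, 1))
(7, 0, R8, (0, 1))
(8, 0, R2, (0, 1))

bar 0: v0=C3 v1=C4 downbeat P8
bar 1: v0=E3 v1=G3 downbeat m3
bar 2: v0=D3 v1=G3 downbeat P4
bar 3: v0=B2 v1=F3 downbeat TT
bar 4: v0=C3 v1=G3 downbeat P5
bar 5: v0=B2 v1=A3 downbeat m7
bar 6: v0=A2 v1=G3 downbeat m7
bar 7: v0=B2 v1=F3 downbeat TT
bar 8: v0=C3 v1=C4 downbeat P8
  -> R4 @ bar 3 tick 0 v(0, 1): B2/F3 TT untreated
  -> R4 @ bar 7 tick 0 v(0, 1): B2/F3 TT untreated
  -> R8 @ bar 7 tick 0 v(0, 1): penult TT not 3rd/6th
  -> R2 @ bar 8 tick 0 v(0, 1): B2/G3 m6 -> C3/C4 P8 similar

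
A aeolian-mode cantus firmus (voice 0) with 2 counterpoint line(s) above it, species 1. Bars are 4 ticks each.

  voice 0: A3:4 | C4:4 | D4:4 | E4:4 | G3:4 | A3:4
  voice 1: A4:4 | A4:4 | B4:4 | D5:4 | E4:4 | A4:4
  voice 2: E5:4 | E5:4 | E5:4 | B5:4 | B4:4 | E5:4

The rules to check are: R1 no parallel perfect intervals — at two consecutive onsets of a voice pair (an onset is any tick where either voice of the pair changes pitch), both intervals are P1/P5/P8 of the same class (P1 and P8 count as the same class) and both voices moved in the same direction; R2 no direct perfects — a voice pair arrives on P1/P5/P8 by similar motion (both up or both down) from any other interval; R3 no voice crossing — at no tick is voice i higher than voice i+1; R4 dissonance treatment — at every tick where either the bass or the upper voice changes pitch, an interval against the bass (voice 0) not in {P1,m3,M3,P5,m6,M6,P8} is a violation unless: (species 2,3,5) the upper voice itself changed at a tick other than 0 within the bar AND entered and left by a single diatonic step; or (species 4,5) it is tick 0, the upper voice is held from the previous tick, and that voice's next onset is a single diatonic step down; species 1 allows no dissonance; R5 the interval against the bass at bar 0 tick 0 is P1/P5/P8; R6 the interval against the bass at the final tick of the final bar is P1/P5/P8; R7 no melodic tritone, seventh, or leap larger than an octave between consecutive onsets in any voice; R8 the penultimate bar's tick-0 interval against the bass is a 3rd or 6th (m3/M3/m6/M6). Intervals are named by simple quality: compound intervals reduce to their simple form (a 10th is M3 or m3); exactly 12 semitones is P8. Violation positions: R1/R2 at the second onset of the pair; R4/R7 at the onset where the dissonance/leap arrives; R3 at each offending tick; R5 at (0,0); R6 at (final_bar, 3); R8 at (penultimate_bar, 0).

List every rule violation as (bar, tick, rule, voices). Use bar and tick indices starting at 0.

(2, 0, R4, (0, 2))
(3, 0, R2, (0, 2))
(3, 0, R4, (0, 1))
(4, 0, R2, (1, 2))
(4, 0, R7, (1,))
(5, 0, R1, (1, 2))
(5, 0, R2, (0, 1))
(5, 0, R2, (0, 2))

bar 0: v0=A3 v1=A4 v2=E5 downbeat P5
bar 1: v0=C4 v1=A4 v2=E5 downbeat M3
bar 2: v0=D4 v1=B4 v2=E5 downbeat M2
bar 3: v0=E4 v1=D5 v2=B5 downbeat P5
bar 4: v0=G3 v1=E4 v2=B4 downbeat M3
bar 5: v0=A3 v1=A4 v2=E5 downbeat P5
  -> R4 @ bar 2 tick 0 v(0, 2): D4/E5 M2 untreated
  -> R2 @ bar 3 tick 0 v(0, 2): D4/E5 M2 -> E4/B5 P5 similar
  -> R4 @ bar 3 tick 0 v(0, 1): E4/D5 m7 untreated
  -> R2 @ bar 4 tick 0 v(1, 2): D5/B5 M6 -> E4/B4 P5 similar
  -> R7 @ bar 4 tick 0 v(1,): D5->E4 leap 10st
  -> R1 @ bar 5 tick 0 v(1, 2): E4/B4 P5 -> A4/E5 P5 similar
  -> R2 @ bar 5 tick 0 v(0, 1): G3/E4 M6 -> A3/A4 P8 similar
  -> R2 @ bar 5 tick 0 v(0, 2): G3/B4 M3 -> A3/E5 P5 similar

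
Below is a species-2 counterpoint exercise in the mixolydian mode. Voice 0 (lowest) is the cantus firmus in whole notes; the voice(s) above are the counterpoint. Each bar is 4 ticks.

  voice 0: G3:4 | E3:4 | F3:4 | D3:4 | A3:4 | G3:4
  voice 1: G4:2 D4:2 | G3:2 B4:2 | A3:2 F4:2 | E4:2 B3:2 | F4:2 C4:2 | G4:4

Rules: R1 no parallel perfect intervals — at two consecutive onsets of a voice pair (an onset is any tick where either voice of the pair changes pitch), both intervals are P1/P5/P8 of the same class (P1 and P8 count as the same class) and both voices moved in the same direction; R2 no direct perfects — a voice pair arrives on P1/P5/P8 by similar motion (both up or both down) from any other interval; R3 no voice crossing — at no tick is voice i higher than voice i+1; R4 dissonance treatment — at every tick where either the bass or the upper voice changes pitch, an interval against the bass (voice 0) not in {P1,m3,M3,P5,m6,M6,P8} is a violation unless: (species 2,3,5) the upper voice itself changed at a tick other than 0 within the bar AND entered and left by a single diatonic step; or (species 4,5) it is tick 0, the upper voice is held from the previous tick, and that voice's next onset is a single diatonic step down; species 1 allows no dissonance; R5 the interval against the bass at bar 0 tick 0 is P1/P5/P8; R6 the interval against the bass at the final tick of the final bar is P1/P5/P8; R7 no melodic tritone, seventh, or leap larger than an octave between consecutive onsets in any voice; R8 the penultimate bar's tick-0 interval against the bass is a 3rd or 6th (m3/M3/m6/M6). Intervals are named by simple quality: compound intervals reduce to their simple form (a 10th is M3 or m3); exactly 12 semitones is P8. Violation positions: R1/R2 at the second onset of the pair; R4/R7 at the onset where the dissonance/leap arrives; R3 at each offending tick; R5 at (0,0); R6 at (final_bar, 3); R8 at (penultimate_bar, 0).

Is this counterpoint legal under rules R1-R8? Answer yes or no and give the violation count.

No (4 violations)

bar 0: v0=G3 v1=G4 (P8)
bar 1: v0=E3 v1=G3 (m3)
bar 2: v0=F3 v1=A3 (M3)
bar 3: v0=D3 v1=E4 (M2)
bar 4: v0=A3 v1=F4 (m6)
bar 5: v0=G3 v1=G4 (P8)
  R7 @ bar1.2: G3->B4 leap 16st
  R7 @ bar2.0: B4->A3 leap 14st
  R4 @ bar3.0: D3/E4 M2 untreated
  R7 @ bar4.0: B3->F4 leap 6st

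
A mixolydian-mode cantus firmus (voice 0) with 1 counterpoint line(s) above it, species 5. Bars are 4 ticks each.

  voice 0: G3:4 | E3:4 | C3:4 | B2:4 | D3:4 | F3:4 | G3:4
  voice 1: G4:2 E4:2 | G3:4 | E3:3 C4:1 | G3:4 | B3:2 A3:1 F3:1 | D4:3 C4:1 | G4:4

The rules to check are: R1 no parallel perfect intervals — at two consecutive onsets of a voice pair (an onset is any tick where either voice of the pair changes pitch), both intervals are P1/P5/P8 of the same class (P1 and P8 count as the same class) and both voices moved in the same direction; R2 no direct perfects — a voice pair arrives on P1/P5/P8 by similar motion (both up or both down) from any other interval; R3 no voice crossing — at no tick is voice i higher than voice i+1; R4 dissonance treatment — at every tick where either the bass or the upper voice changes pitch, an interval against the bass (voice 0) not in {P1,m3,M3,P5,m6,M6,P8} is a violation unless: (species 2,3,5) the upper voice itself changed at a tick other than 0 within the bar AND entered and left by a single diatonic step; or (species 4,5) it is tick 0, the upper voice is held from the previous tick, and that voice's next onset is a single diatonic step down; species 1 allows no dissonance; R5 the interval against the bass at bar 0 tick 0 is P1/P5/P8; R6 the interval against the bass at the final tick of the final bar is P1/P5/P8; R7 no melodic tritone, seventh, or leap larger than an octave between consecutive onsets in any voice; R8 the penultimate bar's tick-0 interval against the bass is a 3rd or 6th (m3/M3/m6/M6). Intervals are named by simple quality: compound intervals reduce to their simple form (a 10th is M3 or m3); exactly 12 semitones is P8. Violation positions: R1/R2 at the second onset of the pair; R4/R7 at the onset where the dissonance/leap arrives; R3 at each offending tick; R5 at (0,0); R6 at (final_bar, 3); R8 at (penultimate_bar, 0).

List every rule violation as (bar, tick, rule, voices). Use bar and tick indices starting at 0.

(6, 0, R2, (0, 1))

bar 0: v0=G3 v1=G4 downbeat P8
bar 1: v0=E3 v1=G3 downbeat m3
bar 2: v0=C3 v1=E3 downbeat M3
bar 3: v0=B2 v1=G3 downbeat m6
bar 4: v0=D3 v1=B3 downbeat M6
bar 5: v0=F3 v1=D4 downbeat M6
bar 6: v0=G3 v1=G4 downbeat P8
  -> R2 @ bar 6 tick 0 v(0, 1): F3/C4 P5 -> G3/G4 P8 similar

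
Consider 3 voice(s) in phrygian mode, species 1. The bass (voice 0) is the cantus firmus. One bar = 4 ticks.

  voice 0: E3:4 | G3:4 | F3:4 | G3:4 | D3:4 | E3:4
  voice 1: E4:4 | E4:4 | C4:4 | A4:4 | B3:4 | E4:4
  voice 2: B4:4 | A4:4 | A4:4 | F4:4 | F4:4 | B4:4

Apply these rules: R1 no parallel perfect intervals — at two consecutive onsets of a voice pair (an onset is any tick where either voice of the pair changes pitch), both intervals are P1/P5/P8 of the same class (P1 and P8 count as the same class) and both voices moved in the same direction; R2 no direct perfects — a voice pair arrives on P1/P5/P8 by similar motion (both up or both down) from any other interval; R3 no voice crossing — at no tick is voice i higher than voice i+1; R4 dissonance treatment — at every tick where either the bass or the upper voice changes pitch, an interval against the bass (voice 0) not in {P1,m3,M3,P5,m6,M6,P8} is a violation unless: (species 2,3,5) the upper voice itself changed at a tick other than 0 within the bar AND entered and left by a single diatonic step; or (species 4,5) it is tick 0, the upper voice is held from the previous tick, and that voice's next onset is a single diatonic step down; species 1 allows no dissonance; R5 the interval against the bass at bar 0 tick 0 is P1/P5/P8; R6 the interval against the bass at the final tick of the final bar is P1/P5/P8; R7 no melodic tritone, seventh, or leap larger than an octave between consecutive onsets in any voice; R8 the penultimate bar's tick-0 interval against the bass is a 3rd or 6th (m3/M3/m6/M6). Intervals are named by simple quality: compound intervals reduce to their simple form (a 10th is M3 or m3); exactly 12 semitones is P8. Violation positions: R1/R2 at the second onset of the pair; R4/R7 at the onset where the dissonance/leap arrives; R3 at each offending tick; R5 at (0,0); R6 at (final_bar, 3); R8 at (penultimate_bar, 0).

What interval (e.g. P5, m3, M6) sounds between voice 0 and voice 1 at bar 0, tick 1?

voice 0=E3 voice 1=E4 -> P8

P8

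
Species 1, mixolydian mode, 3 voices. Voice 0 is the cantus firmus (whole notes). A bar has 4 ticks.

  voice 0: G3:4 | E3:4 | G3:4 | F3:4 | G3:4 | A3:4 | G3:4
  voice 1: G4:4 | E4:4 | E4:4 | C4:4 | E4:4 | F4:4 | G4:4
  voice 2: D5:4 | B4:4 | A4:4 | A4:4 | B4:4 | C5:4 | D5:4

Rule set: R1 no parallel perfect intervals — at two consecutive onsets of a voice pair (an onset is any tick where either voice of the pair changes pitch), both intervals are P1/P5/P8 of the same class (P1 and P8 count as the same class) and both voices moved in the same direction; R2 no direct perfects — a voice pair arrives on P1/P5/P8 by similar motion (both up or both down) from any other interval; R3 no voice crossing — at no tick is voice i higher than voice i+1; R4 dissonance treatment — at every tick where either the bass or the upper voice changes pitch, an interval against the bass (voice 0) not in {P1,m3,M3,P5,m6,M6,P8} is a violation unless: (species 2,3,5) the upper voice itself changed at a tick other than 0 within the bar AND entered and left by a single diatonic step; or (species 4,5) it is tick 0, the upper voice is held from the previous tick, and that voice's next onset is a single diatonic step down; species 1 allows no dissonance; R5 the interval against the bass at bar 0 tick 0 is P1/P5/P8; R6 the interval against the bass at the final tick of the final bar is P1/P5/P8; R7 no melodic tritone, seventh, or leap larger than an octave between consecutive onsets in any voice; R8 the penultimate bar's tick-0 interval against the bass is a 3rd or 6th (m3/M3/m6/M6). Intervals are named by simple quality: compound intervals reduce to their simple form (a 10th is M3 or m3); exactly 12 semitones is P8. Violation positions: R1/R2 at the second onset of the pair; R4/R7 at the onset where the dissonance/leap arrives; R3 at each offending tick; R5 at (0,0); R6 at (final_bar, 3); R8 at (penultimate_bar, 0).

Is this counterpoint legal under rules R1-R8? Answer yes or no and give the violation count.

No (8 violations)

bar 0: v0=G3 v1=G4 v2=D5 (P5)
bar 1: v0=E3 v1=E4 v2=B4 (P5)
bar 2: v0=G3 v1=E4 v2=A4 (M2)
bar 3: v0=F3 v1=C4 v2=A4 (M3)
bar 4: v0=G3 v1=E4 v2=B4 (M3)
bar 5: v0=A3 v1=F4 v2=C5 (m3)
bar 6: v0=G3 v1=G4 v2=D5 (P5)
  R1 @ bar1.0: G3/G4 P8 -> E3/E4 P8 similar
  R1 @ bar1.0: G3/D5 P5 -> E3/B4 P5 similar
  R1 @ bar1.0: G4/D5 P5 -> E4/B4 P5 similar
  R4 @ bar2.0: G3/A4 M2 untreated
  R2 @ bar3.0: G3/E4 M6 -> F3/C4 P5 similar
  R2 @ bar4.0: C4/A4 M6 -> E4/B4 P5 similar
  R1 @ bar5.0: E4/B4 P5 -> F4/C5 P5 similar
  R1 @ bar6.0: F4/C5 P5 -> G4/D5 P5 similar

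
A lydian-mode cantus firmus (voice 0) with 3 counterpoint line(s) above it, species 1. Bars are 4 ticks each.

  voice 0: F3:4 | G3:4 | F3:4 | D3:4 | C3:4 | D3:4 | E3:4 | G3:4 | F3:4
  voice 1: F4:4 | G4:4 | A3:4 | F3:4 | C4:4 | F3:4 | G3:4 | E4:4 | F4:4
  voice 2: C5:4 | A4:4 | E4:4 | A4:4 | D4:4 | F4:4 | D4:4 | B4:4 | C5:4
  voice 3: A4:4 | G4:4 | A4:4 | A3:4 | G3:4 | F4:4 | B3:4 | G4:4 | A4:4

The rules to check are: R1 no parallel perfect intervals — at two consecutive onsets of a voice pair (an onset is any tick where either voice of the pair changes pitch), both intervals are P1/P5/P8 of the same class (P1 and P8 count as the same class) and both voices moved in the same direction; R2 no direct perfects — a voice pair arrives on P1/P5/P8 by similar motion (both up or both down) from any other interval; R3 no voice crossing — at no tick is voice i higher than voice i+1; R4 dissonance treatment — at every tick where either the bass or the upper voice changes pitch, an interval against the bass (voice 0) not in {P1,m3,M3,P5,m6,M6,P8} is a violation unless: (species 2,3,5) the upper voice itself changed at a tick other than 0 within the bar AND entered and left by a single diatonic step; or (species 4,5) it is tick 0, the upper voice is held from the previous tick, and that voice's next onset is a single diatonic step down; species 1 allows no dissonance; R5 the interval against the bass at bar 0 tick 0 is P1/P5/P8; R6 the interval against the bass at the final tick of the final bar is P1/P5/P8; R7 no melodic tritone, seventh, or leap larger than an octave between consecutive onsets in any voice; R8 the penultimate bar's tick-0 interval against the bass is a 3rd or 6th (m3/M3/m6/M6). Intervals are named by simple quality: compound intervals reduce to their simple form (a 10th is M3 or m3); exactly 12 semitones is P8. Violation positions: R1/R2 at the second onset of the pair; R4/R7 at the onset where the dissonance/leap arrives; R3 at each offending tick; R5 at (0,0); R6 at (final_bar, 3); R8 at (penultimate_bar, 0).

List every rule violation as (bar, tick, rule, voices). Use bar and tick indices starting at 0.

bar 0: v0=F3 v1=F4 v2=C5 v3=A4 downbeat M3
bar 1: v0=G3 v1=G4 v2=A4 v3=G4 downbeat P8
bar 2: v0=F3 v1=A3 v2=E4 v3=A4 downbeat M3
bar 3: v0=D3 v1=F3 v2=A4 v3=A3 downbeat P5
bar 4: v0=C3 v1=C4 v2=D4 v3=G3 downbeat P5
bar 5: v0=D3 v1=F3 v2=F4 v3=F4 downbeat m3
bar 6: v0=E3 v1=G3 v2=D4 v3=B3 downbeat P5
bar 7: v0=G3 v1=E4 v2=B4 v3=G4 downbeat P8
bar 8: v0=F3 v1=F4 v2=C5 v3=A4 downbeat M3
  -> R3 @ bar 0 tick 0 v(2, 3): C5 above A4
  -> R5 @ bar 0 tick 0 v(0, 3): opens on M3
  -> R3 @ bar 0 tick 1 v(2, 3): C5 above A4
  -> R3 @ bar 0 tick 2 v(2, 3): C5 above A4
  -> R3 @ bar 0 tick 3 v(2, 3): C5 above A4
  -> R1 @ bar 1 tick 0 v(0, 1): F3/F4 P8 -> G3/G4 P8 similar
  -> R3 @ bar 1 tick 0 v(2, 3): A4 above G4
  -> R4 @ bar 1 tick 0 v(0, 2): G3/A4 M2 untreated
  -> R3 @ bar 1 tick 1 v(2, 3): A4 above G4
  -> R3 @ bar 1 tick 2 v(2, 3): A4 above G4
  -> R3 @ bar 1 tick 3 v(2, 3): A4 above G4
  -> R2 @ bar 2 tick 0 v(1, 2): G4/A4 M2 -> A3/E4 P5 similar
  -> R4 @ bar 2 tick 0 v(0, 2): F3/E4 M7 untreated
  -> R7 @ bar 2 tick 0 v(1,): G4->A3 leap 10st
  -> R2 @ bar 3 tick 0 v(0, 3): F3/A4 M3 -> D3/A3 P5 similar
  -> R3 @ bar 3 tick 0 v(2, 3): A4 above A3
  -> R3 @ bar 3 tick 1 v(2, 3): A4 above A3
  -> R3 @ bar 3 tick 2 v(2, 3): A4 above A3
  -> R3 @ bar 3 tick 3 v(2, 3): A4 above A3
  -> R1 @ bar 4 tick 0 v(0, 3): D3/A3 P5 -> C3/G3 P5 similar
  -> R2 @ bar 4 tick 0 v(2, 3): A4/A3 P8 -> D4/G3 P5 similar
  -> R3 @ bar 4 tick 0 v(2, 3): D4 above G3
  -> R4 @ bar 4 tick 0 v(0, 2): C3/D4 M2 untreated
  -> R3 @ bar 4 tick 1 v(2, 3): D4 above G3
  -> R3 @ bar 4 tick 2 v(2, 3): D4 above G3
  -> R3 @ bar 4 tick 3 v(2, 3): D4 above G3
  -> R2 @ bar 5 tick 0 v(2, 3): D4/G3 P5 -> F4/F4 P1 similar
  -> R7 @ bar 5 tick 0 v(3,): G3->F4 leap 10st
  -> R3 @ bar 6 tick 0 v(2, 3): D4 above B3
  -> R4 @ bar 6 tick 0 v(0, 2): E3/D4 m7 untreated
  -> R7 @ bar 6 tick 0 v(3,): F4->B3 leap 6st
  -> R3 @ bar 6 tick 1 v(2, 3): D4 above B3
  -> R3 @ bar 6 tick 2 v(2, 3): D4 above B3
  -> R3 @ bar 6 tick 3 v(2, 3): D4 above B3
  -> R1 @ bar 7 tick 0 v(1, 2): G3/D4 P5 -> E4/B4 P5 similar
  -> R2 @ bar 7 tick 0 v(0, 3): E3/B3 P5 -> G3/G4 P8 similar
  -> R3 @ bar 7 tick 0 v(2, 3): B4 above G4
  -> R8 @ bar 7 tick 0 v(0, 3): penult P8 not 3rd/6th
  -> R3 @ bar 7 tick 1 v(2, 3): B4 above G4
  -> R3 @ bar 7 tick 2 v(2, 3): B4 above G4
  -> R3 @ bar 7 tick 3 v(2, 3): B4 above G4
  -> R1 @ bar 8 tick 0 v(1, 2): E4/B4 P5 -> F4/C5 P5 similar
  -> R3 @ bar 8 tick 0 v(2, 3): C5 above A4
  -> R3 @ bar 8 tick 1 v(2, 3): C5 above A4
  -> R3 @ bar 8 tick 2 v(2, 3): C5 above A4
  -> R3 @ bar 8 tick 3 v(2, 3): C5 above A4
  -> R6 @ bar 8 tick 3 v(0, 3): closes on M3

(0, 0, R3, (2, 3))
(0, 0, R5, (0, 3))
(0, 1, R3, (2, 3))
(0, 2, R3, (2, 3))
(0, 3, R3, (2, 3))
(1, 0, R1, (0, 1))
(1, 0, R3, (2, 3))
(1, 0, R4, (0, 2))
(1, 1, R3, (2, 3))
(1, 2, R3, (2, 3))
(1, 3, R3, (2, 3))
(2, 0, R2, (1, 2))
(2, 0, R4, (0, 2))
(2, 0, R7, (1,))
(3, 0, R2, (0, 3))
(3, 0, R3, (2, 3))
(3, 1, R3, (2, 3))
(3, 2, R3, (2, 3))
(3, 3, R3, (2, 3))
(4, 0, R1, (0, 3))
(4, 0, R2, (2, 3))
(4, 0, R3, (2, 3))
(4, 0, R4, (0, 2))
(4, 1, R3, (2, 3))
(4, 2, R3, (2, 3))
(4, 3, R3, (2, 3))
(5, 0, R2, (2, 3))
(5, 0, R7, (3,))
(6, 0, R3, (2, 3))
(6, 0, R4, (0, 2))
(6, 0, R7, (3,))
(6, 1, R3, (2, 3))
(6, 2, R3, (2, 3))
(6, 3, R3, (2, 3))
(7, 0, R1, (1, 2))
(7, 0, R2, (0, 3))
(7, 0, R3, (2, 3))
(7, 0, R8, (0, 3))
(7, 1, R3, (2, 3))
(7, 2, R3, (2, 3))
(7, 3, R3, (2, 3))
(8, 0, R1, (1, 2))
(8, 0, R3, (2, 3))
(8, 1, R3, (2, 3))
(8, 2, R3, (2, 3))
(8, 3, R3, (2, 3))
(8, 3, R6, (0, 3))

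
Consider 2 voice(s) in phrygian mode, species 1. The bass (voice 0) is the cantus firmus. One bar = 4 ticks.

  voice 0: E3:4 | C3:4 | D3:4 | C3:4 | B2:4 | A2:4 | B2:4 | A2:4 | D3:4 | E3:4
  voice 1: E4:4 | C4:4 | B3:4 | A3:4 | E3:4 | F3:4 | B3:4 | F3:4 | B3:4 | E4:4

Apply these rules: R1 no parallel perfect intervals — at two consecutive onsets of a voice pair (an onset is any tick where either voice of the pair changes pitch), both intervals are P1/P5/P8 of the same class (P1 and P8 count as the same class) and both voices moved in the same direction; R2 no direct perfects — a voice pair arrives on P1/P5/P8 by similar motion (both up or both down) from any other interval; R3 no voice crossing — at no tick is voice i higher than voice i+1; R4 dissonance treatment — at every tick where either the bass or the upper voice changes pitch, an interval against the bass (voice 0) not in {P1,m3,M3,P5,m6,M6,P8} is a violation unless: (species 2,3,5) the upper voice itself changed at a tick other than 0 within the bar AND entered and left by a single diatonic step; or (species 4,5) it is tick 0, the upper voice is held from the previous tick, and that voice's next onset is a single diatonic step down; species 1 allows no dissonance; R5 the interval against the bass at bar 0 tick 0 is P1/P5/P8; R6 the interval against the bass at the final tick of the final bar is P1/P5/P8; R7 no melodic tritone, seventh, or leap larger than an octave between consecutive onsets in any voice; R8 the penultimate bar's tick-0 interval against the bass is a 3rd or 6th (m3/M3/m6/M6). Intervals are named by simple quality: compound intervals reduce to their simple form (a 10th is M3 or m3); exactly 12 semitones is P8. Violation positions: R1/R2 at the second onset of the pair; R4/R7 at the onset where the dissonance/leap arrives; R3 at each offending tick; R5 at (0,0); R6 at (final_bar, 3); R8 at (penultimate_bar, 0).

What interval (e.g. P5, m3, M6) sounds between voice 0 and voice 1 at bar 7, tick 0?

m6

voice 0=A2 voice 1=F3 -> m6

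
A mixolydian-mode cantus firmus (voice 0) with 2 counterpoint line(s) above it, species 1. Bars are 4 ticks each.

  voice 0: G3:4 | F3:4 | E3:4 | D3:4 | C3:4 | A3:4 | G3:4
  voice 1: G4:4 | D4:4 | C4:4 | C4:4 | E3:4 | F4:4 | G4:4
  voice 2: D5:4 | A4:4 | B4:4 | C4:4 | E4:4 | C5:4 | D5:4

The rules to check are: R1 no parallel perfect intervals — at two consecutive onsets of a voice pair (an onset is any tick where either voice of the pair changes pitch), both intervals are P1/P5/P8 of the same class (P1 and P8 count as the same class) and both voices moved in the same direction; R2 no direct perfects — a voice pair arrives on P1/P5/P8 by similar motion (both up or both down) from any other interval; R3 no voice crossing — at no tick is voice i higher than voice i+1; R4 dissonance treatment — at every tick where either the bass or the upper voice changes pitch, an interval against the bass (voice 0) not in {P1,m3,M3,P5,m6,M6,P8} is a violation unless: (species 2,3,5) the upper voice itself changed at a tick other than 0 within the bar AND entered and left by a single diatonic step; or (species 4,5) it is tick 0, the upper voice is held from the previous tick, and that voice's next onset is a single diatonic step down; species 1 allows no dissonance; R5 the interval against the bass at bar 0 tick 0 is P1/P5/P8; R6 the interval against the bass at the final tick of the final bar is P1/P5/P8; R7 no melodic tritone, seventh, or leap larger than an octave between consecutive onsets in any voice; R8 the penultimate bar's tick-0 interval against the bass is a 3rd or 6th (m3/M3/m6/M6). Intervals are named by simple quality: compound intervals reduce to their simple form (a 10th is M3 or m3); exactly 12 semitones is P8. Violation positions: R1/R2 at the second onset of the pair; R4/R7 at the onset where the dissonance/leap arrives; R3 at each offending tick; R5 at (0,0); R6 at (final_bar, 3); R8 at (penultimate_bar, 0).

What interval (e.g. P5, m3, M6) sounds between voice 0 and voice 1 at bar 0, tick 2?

voice 0=G3 voice 1=G4 -> P8

P8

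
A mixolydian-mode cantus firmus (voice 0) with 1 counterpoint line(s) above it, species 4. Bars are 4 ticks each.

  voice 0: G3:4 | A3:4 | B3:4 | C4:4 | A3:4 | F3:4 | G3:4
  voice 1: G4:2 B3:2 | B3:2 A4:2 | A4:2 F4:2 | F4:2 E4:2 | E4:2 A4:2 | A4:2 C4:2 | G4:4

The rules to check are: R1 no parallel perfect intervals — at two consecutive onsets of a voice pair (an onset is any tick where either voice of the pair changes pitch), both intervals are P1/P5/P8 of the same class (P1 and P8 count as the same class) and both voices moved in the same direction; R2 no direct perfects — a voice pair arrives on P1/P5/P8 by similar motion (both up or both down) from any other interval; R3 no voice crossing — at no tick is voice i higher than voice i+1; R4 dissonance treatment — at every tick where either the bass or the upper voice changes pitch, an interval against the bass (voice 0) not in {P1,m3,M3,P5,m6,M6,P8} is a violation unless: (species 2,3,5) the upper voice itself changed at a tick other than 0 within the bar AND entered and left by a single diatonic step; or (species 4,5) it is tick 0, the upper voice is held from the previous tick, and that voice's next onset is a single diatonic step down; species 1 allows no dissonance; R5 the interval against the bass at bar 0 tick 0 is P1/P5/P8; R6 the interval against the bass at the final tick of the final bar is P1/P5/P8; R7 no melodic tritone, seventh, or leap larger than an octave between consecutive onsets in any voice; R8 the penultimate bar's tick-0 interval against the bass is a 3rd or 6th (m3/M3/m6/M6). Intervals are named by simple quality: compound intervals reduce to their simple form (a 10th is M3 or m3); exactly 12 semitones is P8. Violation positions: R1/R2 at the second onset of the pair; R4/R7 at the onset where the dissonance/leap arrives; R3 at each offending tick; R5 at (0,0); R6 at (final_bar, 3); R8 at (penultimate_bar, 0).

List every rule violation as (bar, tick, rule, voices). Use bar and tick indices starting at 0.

bar 0: v0=G3 v1=G4 downbeat P8
bar 1: v0=A3 v1=B3 downbeat M2
bar 2: v0=B3 v1=A4 downbeat m7
bar 3: v0=C4 v1=F4 downbeat P4
bar 4: v0=A3 v1=E4 downbeat P5
bar 5: v0=F3 v1=A4 downbeat M3
bar 6: v0=G3 v1=G4 downbeat P8
  -> R4 @ bar 1 tick 0 v(0, 1): A3/B3 M2 untreated
  -> R7 @ bar 1 tick 2 v(1,): B3->A4 leap 10st
  -> R4 @ bar 2 tick 0 v(0, 1): B3/A4 m7 untreated
  -> R4 @ bar 2 tick 2 v(0, 1): B3/F4 TT untreated
  -> R2 @ bar 6 tick 0 v(0, 1): F3/C4 P5 -> G3/G4 P8 similar

(1, 0, R4, (0, 1))
(1, 2, R7, (1,))
(2, 0, R4, (0, 1))
(2, 2, R4, (0, 1))
(6, 0, R2, (0, 1))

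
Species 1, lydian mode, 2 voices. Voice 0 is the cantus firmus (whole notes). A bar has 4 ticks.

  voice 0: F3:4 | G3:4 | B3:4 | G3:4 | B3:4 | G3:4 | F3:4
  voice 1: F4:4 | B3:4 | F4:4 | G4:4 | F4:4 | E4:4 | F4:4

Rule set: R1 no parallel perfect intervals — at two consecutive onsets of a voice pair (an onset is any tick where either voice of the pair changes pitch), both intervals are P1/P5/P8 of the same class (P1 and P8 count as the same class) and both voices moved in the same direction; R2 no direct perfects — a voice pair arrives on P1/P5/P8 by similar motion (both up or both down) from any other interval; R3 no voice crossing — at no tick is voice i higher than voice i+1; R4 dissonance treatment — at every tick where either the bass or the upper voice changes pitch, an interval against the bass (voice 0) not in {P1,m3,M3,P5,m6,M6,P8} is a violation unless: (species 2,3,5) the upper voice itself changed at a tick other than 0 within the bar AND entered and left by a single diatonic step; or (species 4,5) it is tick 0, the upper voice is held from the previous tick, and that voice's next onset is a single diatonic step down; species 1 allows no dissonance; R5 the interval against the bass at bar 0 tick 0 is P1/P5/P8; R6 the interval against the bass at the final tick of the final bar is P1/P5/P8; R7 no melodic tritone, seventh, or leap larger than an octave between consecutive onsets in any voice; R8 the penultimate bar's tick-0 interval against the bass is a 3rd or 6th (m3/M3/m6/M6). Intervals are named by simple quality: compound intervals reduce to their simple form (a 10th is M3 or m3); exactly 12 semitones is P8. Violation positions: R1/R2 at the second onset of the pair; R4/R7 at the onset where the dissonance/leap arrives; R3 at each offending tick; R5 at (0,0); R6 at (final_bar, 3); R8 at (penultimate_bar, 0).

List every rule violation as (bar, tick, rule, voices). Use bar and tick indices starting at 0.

bar 0: v0=F3 v1=F4 downbeat P8
bar 1: v0=G3 v1=B3 downbeat M3
bar 2: v0=B3 v1=F4 downbeat TT
bar 3: v0=G3 v1=G4 downbeat P8
bar 4: v0=B3 v1=F4 downbeat TT
bar 5: v0=G3 v1=E4 downbeat M6
bar 6: v0=F3 v1=F4 downbeat P8
  -> R7 @ bar 1 tick 0 v(1,): F4->B3 leap 6st
  -> R4 @ bar 2 tick 0 v(0, 1): B3/F4 TT untreated
  -> R7 @ bar 2 tick 0 v(1,): B3->F4 leap 6st
  -> R4 @ bar 4 tick 0 v(0, 1): B3/F4 TT untreated

(1, 0, R7, (1,))
(2, 0, R4, (0, 1))
(2, 0, R7, (1,))
(4, 0, R4, (0, 1))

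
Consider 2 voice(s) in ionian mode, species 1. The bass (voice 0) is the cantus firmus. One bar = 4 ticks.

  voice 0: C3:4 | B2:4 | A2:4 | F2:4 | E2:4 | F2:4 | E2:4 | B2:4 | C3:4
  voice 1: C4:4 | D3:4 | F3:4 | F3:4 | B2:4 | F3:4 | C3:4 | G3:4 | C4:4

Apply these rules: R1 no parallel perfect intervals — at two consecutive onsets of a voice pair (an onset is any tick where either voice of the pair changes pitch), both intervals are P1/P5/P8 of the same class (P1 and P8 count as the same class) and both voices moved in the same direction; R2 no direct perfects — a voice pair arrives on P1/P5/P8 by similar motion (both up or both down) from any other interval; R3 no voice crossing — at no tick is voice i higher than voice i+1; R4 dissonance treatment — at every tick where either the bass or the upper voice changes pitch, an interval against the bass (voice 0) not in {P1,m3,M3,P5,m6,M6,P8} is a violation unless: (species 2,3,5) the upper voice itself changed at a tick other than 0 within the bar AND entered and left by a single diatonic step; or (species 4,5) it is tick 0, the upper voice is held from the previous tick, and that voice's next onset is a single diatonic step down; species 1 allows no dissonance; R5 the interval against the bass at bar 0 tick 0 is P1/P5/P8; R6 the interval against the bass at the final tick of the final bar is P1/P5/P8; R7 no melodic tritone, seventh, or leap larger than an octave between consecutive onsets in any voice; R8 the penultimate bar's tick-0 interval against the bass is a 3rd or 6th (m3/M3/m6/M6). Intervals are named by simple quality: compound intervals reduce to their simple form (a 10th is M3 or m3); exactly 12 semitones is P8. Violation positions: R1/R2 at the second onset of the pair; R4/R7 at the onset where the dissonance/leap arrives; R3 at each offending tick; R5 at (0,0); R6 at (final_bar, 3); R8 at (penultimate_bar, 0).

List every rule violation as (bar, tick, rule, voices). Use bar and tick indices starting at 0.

(1, 0, R7, (1,))
(4, 0, R2, (0, 1))
(4, 0, R7, (1,))
(5, 0, R2, (0, 1))
(5, 0, R7, (1,))
(8, 0, R2, (0, 1))

bar 0: v0=C3 v1=C4 downbeat P8
bar 1: v0=B2 v1=D3 downbeat m3
bar 2: v0=A2 v1=F3 downbeat m6
bar 3: v0=F2 v1=F3 downbeat P8
bar 4: v0=E2 v1=B2 downbeat P5
bar 5: v0=F2 v1=F3 downbeat P8
bar 6: v0=E2 v1=C3 downbeat m6
bar 7: v0=B2 v1=G3 downbeat m6
bar 8: v0=C3 v1=C4 downbeat P8
  -> R7 @ bar 1 tick 0 v(1,): C4->D3 leap 10st
  -> R2 @ bar 4 tick 0 v(0, 1): F2/F3 P8 -> E2/B2 P5 similar
  -> R7 @ bar 4 tick 0 v(1,): F3->B2 leap 6st
  -> R2 @ bar 5 tick 0 v(0, 1): E2/B2 P5 -> F2/F3 P8 similar
  -> R7 @ bar 5 tick 0 v(1,): B2->F3 leap 6st
  -> R2 @ bar 8 tick 0 v(0, 1): B2/G3 m6 -> C3/C4 P8 similar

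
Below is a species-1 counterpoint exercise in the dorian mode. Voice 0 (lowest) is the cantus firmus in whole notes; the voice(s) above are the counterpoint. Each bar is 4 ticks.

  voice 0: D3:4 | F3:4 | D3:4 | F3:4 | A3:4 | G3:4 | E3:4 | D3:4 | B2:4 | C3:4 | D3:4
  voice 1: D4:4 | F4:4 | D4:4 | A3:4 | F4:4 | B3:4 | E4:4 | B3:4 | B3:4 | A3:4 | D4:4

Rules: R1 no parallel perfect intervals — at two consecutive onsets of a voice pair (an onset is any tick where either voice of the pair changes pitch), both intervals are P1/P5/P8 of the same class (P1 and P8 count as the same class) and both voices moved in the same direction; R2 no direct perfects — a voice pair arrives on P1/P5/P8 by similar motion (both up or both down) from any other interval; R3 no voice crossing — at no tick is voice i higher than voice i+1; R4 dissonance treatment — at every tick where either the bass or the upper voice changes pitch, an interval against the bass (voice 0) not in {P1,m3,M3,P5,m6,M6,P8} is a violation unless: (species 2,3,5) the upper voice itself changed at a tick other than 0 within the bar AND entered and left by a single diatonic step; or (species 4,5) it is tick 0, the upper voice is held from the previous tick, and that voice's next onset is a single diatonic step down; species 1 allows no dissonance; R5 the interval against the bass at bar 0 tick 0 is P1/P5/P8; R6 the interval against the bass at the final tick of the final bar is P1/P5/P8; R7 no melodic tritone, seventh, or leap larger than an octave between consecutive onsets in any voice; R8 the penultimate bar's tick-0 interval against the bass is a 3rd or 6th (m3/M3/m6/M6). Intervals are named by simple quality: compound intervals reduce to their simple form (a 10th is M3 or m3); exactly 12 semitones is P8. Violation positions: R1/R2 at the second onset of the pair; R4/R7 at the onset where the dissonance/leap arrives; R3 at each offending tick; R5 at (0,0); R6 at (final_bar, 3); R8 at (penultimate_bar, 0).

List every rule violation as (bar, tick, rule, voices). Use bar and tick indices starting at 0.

(1, 0, R1, (0, 1))
(2, 0, R1, (0, 1))
(5, 0, R7, (1,))
(10, 0, R2, (0, 1))

bar 0: v0=D3 v1=D4 downbeat P8
bar 1: v0=F3 v1=F4 downbeat P8
bar 2: v0=D3 v1=D4 downbeat P8
bar 3: v0=F3 v1=A3 downbeat M3
bar 4: v0=A3 v1=F4 downbeat m6
bar 5: v0=G3 v1=B3 downbeat M3
bar 6: v0=E3 v1=E4 downbeat P8
bar 7: v0=D3 v1=B3 downbeat M6
bar 8: v0=B2 v1=B3 downbeat P8
bar 9: v0=C3 v1=A3 downbeat M6
bar 10: v0=D3 v1=D4 downbeat P8
  -> R1 @ bar 1 tick 0 v(0, 1): D3/D4 P8 -> F3/F4 P8 similar
  -> R1 @ bar 2 tick 0 v(0, 1): F3/F4 P8 -> D3/D4 P8 similar
  -> R7 @ bar 5 tick 0 v(1,): F4->B3 leap 6st
  -> R2 @ bar 10 tick 0 v(0, 1): C3/A3 M6 -> D3/D4 P8 similar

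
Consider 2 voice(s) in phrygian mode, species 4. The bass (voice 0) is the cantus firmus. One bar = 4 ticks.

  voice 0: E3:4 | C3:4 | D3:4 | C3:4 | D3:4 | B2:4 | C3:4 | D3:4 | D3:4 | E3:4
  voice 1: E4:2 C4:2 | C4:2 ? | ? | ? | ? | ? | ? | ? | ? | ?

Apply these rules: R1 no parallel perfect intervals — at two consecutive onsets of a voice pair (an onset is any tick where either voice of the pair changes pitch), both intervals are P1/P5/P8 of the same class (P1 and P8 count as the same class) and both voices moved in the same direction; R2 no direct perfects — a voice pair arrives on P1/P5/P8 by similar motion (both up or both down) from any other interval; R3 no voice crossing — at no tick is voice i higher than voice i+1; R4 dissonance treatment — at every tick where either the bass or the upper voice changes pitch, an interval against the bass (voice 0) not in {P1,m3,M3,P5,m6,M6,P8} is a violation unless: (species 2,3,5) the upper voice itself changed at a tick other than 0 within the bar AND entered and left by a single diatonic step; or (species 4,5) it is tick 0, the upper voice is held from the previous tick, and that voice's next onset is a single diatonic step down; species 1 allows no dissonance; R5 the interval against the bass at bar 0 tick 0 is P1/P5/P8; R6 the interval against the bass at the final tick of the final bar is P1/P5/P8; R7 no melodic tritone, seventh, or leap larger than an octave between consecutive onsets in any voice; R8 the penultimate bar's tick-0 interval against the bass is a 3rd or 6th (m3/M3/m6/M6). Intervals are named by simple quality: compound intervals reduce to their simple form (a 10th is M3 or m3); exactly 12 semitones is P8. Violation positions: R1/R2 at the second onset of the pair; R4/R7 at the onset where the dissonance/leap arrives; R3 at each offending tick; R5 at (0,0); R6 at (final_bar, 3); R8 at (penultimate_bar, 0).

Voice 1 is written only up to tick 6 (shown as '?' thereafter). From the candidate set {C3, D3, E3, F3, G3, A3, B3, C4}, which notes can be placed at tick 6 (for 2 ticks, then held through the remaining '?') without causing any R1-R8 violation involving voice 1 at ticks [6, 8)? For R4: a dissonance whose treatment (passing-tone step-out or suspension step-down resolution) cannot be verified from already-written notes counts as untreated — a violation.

C3: legal
D3: violates R4,R7
E3: legal
F3: violates R4
G3: legal
A3: legal
B3: violates R4
C4: legal

{A3, C3, C4, E3, G3}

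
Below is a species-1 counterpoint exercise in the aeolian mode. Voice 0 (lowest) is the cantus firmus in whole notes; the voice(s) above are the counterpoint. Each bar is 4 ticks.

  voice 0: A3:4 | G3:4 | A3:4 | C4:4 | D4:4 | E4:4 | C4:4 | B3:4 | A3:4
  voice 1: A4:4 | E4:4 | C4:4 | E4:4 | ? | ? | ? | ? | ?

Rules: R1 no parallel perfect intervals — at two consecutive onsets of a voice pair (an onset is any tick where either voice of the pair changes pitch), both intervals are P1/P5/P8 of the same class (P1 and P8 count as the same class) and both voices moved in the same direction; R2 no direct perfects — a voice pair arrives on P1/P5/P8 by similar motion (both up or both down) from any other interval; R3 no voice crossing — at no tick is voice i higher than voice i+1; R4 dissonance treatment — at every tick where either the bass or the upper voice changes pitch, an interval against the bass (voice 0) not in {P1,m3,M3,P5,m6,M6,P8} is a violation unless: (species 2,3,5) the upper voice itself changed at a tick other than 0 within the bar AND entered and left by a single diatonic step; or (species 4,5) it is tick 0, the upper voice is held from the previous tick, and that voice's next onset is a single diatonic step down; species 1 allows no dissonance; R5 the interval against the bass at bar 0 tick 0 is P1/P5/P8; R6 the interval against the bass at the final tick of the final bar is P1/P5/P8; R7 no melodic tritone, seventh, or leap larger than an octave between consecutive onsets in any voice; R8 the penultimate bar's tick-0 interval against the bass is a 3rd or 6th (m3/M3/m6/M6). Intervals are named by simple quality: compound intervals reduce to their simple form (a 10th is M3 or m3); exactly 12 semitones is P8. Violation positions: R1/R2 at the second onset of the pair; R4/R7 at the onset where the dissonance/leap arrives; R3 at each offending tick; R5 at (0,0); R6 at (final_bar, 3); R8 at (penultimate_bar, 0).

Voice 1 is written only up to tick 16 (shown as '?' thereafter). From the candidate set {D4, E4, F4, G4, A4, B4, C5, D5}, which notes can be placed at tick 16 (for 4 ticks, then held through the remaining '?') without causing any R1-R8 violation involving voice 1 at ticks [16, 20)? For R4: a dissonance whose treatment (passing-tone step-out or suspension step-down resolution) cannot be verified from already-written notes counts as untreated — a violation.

{B4, D4, F4}

D4: legal
E4: violates R4
F4: legal
G4: violates R4
A4: violates R2
B4: legal
C5: violates R4
D5: violates R2,R7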